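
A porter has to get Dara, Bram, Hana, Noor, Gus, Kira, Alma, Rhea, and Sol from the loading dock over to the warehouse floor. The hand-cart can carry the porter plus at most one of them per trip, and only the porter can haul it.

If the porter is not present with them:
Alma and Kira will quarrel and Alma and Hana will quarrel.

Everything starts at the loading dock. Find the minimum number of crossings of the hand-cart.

19

Counting alone: the porter can take at most 1 across per trip to the warehouse floor, so moving all 9 needs at least 9 loaded trips out, with a return between consecutive ones — at least 17 crossings.
The safety rule pushes this higher. Following every safe sequence of crossings, the most of the 9 that can be at the warehouse floor as the hand-cart arrives there on crossing 17 is 8 — never all 9.
So no plan with fewer than 19 crossings exists, and this one achieves 19:
1. Porter goes to the warehouse floor with Alma.
2. Porter goes back to the loading dock alone.
3. Porter goes to the warehouse floor with Dara.
4. Porter goes back to the loading dock alone.
5. Porter goes to the warehouse floor with Bram.
6. Porter goes back to the loading dock alone.
7. Porter goes to the warehouse floor with Hana.
8. Porter goes back to the loading dock with Alma.
9. Porter goes to the warehouse floor with Kira.
10. Porter goes back to the loading dock alone.
11. Porter goes to the warehouse floor with Noor.
12. Porter goes back to the loading dock alone.
13. Porter goes to the warehouse floor with Gus.
14. Porter goes back to the loading dock alone.
15. Porter goes to the warehouse floor with Rhea.
16. Porter goes back to the loading dock alone.
17. Porter goes to the warehouse floor with Sol.
18. Porter goes back to the loading dock alone.
19. Porter goes to the warehouse floor with Alma.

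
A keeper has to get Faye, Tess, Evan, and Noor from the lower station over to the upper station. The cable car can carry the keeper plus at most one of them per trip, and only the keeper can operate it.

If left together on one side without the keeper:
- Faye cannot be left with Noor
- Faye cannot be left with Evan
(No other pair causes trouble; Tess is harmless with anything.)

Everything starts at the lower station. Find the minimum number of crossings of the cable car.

9

Counting alone: the keeper can take at most 1 across per trip to the upper station, so moving all 4 needs at least 4 loaded trips out, with a return between consecutive ones — at least 7 crossings.
The safety rule pushes this higher. Following every safe sequence of crossings, the most of the 4 that can be at the upper station as the cable car arrives there on crossing 7 is 3 — never all 4.
So no plan with fewer than 9 crossings exists, and this one achieves 9:
1. Keeper goes to the upper station with Faye.
2. Keeper goes back to the lower station alone.
3. Keeper goes to the upper station with Tess.
4. Keeper goes back to the lower station alone.
5. Keeper goes to the upper station with Evan.
6. Keeper goes back to the lower station with Faye.
7. Keeper goes to the upper station with Noor.
8. Keeper goes back to the lower station alone.
9. Keeper goes to the upper station with Faye.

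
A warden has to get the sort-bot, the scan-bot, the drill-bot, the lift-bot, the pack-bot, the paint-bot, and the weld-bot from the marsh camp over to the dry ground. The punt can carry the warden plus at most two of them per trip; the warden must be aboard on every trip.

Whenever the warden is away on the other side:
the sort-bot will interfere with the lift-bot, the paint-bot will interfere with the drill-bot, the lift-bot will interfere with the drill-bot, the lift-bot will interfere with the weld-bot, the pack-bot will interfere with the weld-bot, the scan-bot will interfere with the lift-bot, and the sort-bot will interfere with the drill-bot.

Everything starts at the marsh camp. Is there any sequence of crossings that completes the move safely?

Whatever the first load, the items left behind include a forbidden pair without the warden. No opening move is safe, so no plan exists.

No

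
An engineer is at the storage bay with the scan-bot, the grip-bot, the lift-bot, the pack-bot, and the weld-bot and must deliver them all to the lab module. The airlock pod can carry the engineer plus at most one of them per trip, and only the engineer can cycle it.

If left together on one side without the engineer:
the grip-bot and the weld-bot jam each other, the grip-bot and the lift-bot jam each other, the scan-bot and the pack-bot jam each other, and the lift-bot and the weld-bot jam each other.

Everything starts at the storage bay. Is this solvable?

No

Whatever the first load, the items left behind include a forbidden pair without the engineer. No opening move is safe, so no plan exists.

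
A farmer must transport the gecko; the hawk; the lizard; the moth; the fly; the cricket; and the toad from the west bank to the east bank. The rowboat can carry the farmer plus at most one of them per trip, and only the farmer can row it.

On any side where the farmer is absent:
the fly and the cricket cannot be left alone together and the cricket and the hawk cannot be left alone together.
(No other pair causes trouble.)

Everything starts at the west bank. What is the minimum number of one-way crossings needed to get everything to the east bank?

Counting alone: the farmer can take at most 1 across per trip to the east bank, so moving all 7 needs at least 7 loaded trips out, with a return between consecutive ones — at least 13 crossings.
The safety rule pushes this higher. Following every safe sequence of crossings, the most of the 7 that can be at the east bank as the rowboat arrives there on crossing 13 is 6 — never all 7.
So no plan with fewer than 15 crossings exists, and this one achieves 15:
1. Farmer goes to the east bank with the cricket.  [the west bank: the fly, the gecko, the hawk, the lizard, the moth, the toad | the east bank: the cricket]
2. Farmer goes back to the west bank alone.  [the west bank: the fly, the gecko, the hawk, the lizard, the moth, the toad | the east bank: the cricket]
3. Farmer goes to the east bank with the gecko.  [the west bank: the fly, the hawk, the lizard, the moth, the toad | the east bank: the cricket, the gecko]
4. Farmer goes back to the west bank alone.  [the west bank: the fly, the hawk, the lizard, the moth, the toad | the east bank: the cricket, the gecko]
5. Farmer goes to the east bank with the hawk.  [the west bank: the fly, the lizard, the moth, the toad | the east bank: the cricket, the gecko, the hawk]
6. Farmer goes back to the west bank with the cricket.  [the west bank: the cricket, the fly, the lizard, the moth, the toad | the east bank: the gecko, the hawk]
7. Farmer goes to the east bank with the fly.  [the west bank: the cricket, the lizard, the moth, the toad | the east bank: the fly, the gecko, the hawk]
8. Farmer goes back to the west bank alone.  [the west bank: the cricket, the lizard, the moth, the toad | the east bank: the fly, the gecko, the hawk]
9. Farmer goes to the east bank with the lizard.  [the west bank: the cricket, the moth, the toad | the east bank: the fly, the gecko, the hawk, the lizard]
10. Farmer goes back to the west bank alone.  [the west bank: the cricket, the moth, the toad | the east bank: the fly, the gecko, the hawk, the lizard]
11. Farmer goes to the east bank with the moth.  [the west bank: the cricket, the toad | the east bank: the fly, the gecko, the hawk, the lizard, the moth]
12. Farmer goes back to the west bank alone.  [the west bank: the cricket, the toad | the east bank: the fly, the gecko, the hawk, the lizard, the moth]
13. Farmer goes to the east bank with the toad.  [the west bank: the cricket | the east bank: the fly, the gecko, the hawk, the lizard, the moth, the toad]
14. Farmer goes back to the west bank alone.  [the west bank: the cricket | the east bank: the fly, the gecko, the hawk, the lizard, the moth, the toad]
15. Farmer goes to the east bank with the cricket.  [the west bank: — | the east bank: the cricket, the fly, the gecko, the hawk, the lizard, the moth, the toad]

15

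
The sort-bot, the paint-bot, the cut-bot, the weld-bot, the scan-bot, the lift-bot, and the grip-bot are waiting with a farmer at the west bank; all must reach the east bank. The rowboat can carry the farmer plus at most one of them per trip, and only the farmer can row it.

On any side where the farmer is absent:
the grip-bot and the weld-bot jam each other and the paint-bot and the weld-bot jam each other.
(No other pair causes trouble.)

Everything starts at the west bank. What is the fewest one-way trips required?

Counting alone: the farmer can take at most 1 across per trip to the east bank, so moving all 7 needs at least 7 loaded trips out, with a return between consecutive ones — at least 13 crossings.
The safety rule pushes this higher. Following every safe sequence of crossings, the most of the 7 that can be at the east bank as the rowboat arrives there on crossing 13 is 6 — never all 7.
So no plan with fewer than 15 crossings exists, and this one achieves 15:
1. Farmer goes to the east bank with the weld-bot.
2. Farmer goes back to the west bank alone.
3. Farmer goes to the east bank with the sort-bot.
4. Farmer goes back to the west bank alone.
5. Farmer goes to the east bank with the paint-bot.
6. Farmer goes back to the west bank with the weld-bot.
7. Farmer goes to the east bank with the grip-bot.
8. Farmer goes back to the west bank alone.
9. Farmer goes to the east bank with the cut-bot.
10. Farmer goes back to the west bank alone.
11. Farmer goes to the east bank with the scan-bot.
12. Farmer goes back to the west bank alone.
13. Farmer goes to the east bank with the lift-bot.
14. Farmer goes back to the west bank alone.
15. Farmer goes to the east bank with the weld-bot.

15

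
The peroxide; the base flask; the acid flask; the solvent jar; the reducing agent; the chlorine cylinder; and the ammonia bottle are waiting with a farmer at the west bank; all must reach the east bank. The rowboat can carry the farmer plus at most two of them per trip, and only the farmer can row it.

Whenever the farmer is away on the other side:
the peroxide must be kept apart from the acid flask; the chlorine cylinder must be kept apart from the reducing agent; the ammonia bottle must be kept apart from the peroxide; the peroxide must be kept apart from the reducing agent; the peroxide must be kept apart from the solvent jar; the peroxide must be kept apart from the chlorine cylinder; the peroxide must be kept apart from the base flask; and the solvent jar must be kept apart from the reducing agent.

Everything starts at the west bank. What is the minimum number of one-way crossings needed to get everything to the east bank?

11

Counting alone: the farmer can take at most 2 across per trip to the east bank, so moving all 7 needs at least 4 loaded trips out, with a return between consecutive ones — at least 7 crossings.
The safety rule pushes this higher. Following every safe sequence of crossings, the most of the 7 that can be at the east bank as the rowboat arrives there on crossings 7, 9 is 5, 6 respectively — never all 7.
So no plan with fewer than 11 crossings exists, and this one achieves 11:
1. Farmer goes to the east bank with the peroxide and the reducing agent.
2. Farmer goes back to the west bank with the peroxide.
3. Farmer goes to the east bank with the base flask and the peroxide.
4. Farmer goes back to the west bank with the peroxide.
5. Farmer goes to the east bank with the acid flask and the peroxide.
6. Farmer goes back to the west bank with the peroxide.
7. Farmer goes to the east bank with the ammonia bottle and the peroxide.
8. Farmer goes back to the west bank with the peroxide.
9. Farmer goes to the east bank with the chlorine cylinder and the solvent jar.
10. Farmer goes back to the west bank with the reducing agent.
11. Farmer goes to the east bank with the peroxide and the reducing agent.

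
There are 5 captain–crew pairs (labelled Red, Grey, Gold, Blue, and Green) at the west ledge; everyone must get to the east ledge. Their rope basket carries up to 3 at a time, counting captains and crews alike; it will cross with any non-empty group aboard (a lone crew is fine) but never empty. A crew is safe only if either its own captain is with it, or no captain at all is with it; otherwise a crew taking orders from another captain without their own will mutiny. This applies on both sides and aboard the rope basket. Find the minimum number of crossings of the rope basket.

Counting alone: each trip to the east ledge takes at most 3 across and each return brings at least 1 back, so after t trips out (and t−1 returns) at most 3t − (t−1) of the 10 are across; that first reaches 10 at t = 5, so at least 9 crossings are needed.
The safety rule pushes this higher. Following every safe sequence of crossings, the most of the 10 that can be at the east ledge as the rope basket arrives there on crossing 9 is 9 — never all 10.
So no plan with fewer than 11 crossings exists, and this one achieves 11:
1. captain Red and crew Red cross → the east ledge.
2. captain Red crosses ← the west ledge.
3. crew Blue, crew Gold, and crew Grey cross → the east ledge.
4. crew Red crosses ← the west ledge.
5. captain Blue, captain Gold, and captain Grey cross → the east ledge.
6. captain Grey and crew Grey cross ← the west ledge.
7. captain Green, captain Grey, and captain Red cross → the east ledge.
8. crew Gold crosses ← the west ledge.
9. crew Grey and crew Red cross → the east ledge.
10. crew Red crosses ← the west ledge.
11. crew Gold, crew Green, and crew Red cross → the east ledge.

11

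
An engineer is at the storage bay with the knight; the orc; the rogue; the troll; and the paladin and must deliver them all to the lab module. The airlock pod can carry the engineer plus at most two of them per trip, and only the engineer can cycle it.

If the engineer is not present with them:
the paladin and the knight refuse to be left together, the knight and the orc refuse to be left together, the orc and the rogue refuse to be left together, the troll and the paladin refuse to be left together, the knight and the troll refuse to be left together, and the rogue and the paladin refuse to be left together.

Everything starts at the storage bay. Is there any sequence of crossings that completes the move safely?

Whatever the first load, the items left behind include a forbidden pair without the engineer. No opening move is safe, so no plan exists.

No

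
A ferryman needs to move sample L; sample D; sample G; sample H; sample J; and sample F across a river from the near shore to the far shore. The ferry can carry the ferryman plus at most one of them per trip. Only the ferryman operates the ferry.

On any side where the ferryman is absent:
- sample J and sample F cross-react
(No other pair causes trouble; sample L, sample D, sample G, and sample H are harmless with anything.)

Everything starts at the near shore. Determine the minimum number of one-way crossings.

11

Counting alone: the ferryman can take at most 1 across per trip to the far shore, so moving all 6 needs at least 6 loaded trips out, with a return between consecutive ones — at least 11 crossings.
The plan below uses exactly 11 crossings, so it is optimal:
1. Ferryman goes to the far shore with sample J.
2. Ferryman goes back to the near shore alone.
3. Ferryman goes to the far shore with sample L.
4. Ferryman goes back to the near shore alone.
5. Ferryman goes to the far shore with sample D.
6. Ferryman goes back to the near shore alone.
7. Ferryman goes to the far shore with sample G.
8. Ferryman goes back to the near shore alone.
9. Ferryman goes to the far shore with sample H.
10. Ferryman goes back to the near shore alone.
11. Ferryman goes to the far shore with sample F.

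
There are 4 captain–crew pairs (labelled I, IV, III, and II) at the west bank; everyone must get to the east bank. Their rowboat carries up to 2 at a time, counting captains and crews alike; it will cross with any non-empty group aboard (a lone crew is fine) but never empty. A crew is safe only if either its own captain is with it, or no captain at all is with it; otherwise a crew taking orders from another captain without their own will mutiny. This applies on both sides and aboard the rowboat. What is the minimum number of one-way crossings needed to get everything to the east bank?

impossible

Following every safe sequence of crossings from the start, the most of the 8 that can be at the east bank as the rowboat arrives there on crossings 1, 3, 5 is 2, 3, 4 respectively; the best ever achieved is 4 of 8.
From crossing 7 on, no configuration arises that was not already reachable earlier: only 44 distinct safe configurations (who is on which side, and where the rowboat is) can ever be reached, none of them has everyone across, and every continuation just revisits them. So no valid plan exists.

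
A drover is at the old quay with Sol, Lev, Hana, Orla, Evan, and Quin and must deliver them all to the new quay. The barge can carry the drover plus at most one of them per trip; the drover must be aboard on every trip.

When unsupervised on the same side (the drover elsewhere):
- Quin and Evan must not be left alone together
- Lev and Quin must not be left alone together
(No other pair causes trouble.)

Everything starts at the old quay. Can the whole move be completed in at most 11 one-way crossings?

Counting alone: the drover can take at most 1 across per trip to the new quay, so moving all 6 needs at least 6 loaded trips out, with a return between consecutive ones — at least 11 crossings.
The safety rule pushes this higher. Following every safe sequence of crossings, the most of the 6 that can be at the new quay as the barge arrives there on crossing 11 is 5 — never all 6.
So the move cannot be finished within 11 crossings. (The shortest complete plan takes 13:)
1. Drover goes to the new quay with Quin.  [the old quay: Evan, Hana, Lev, Orla, Sol | the new quay: Quin]
2. Drover goes back to the old quay alone.  [the old quay: Evan, Hana, Lev, Orla, Sol | the new quay: Quin]
3. Drover goes to the new quay with Sol.  [the old quay: Evan, Hana, Lev, Orla | the new quay: Quin, Sol]
4. Drover goes back to the old quay alone.  [the old quay: Evan, Hana, Lev, Orla | the new quay: Quin, Sol]
5. Drover goes to the new quay with Lev.  [the old quay: Evan, Hana, Orla | the new quay: Lev, Quin, Sol]
6. Drover goes back to the old quay with Quin.  [the old quay: Evan, Hana, Orla, Quin | the new quay: Lev, Sol]
7. Drover goes to the new quay with Evan.  [the old quay: Hana, Orla, Quin | the new quay: Evan, Lev, Sol]
8. Drover goes back to the old quay alone.  [the old quay: Hana, Orla, Quin | the new quay: Evan, Lev, Sol]
9. Drover goes to the new quay with Hana.  [the old quay: Orla, Quin | the new quay: Evan, Hana, Lev, Sol]
10. Drover goes back to the old quay alone.  [the old quay: Orla, Quin | the new quay: Evan, Hana, Lev, Sol]
11. Drover goes to the new quay with Orla.  [the old quay: Quin | the new quay: Evan, Hana, Lev, Orla, Sol]
12. Drover goes back to the old quay alone.  [the old quay: Quin | the new quay: Evan, Hana, Lev, Orla, Sol]
13. Drover goes to the new quay with Quin.  [the old quay: — | the new quay: Evan, Hana, Lev, Orla, Quin, Sol]

No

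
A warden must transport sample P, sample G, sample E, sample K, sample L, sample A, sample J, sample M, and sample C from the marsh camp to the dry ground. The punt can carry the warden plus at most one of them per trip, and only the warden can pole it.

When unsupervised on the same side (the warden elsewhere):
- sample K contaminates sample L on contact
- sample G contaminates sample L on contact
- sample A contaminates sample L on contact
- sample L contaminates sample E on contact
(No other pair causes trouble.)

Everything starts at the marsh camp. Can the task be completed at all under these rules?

Following every safe sequence of crossings from the start, the most of the 9 that can be at the dry ground as the punt arrives there on crossings 1, 3, 5, 7, 9, 11 is 1, 2, 3, 4, 5, 6 respectively; the best ever achieved is 6 of 9.
From crossing 13 on, no configuration arises that was not already reachable earlier: only 176 distinct safe configurations (who is on which side, and where the punt is) can ever be reached, none of them has everyone across, and every continuation just revisits them. So no valid plan exists.

No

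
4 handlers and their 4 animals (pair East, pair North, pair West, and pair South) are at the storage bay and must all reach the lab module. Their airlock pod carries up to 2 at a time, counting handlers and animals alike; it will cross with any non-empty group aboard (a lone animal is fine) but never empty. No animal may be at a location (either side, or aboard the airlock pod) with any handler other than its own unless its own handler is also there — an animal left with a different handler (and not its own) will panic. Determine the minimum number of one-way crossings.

impossible

Following every safe sequence of crossings from the start, the most of the 8 that can be at the lab module as the airlock pod arrives there on crossings 1, 3, 5 is 2, 3, 4 respectively; the best ever achieved is 4 of 8.
From crossing 7 on, no configuration arises that was not already reachable earlier: only 44 distinct safe configurations (who is on which side, and where the airlock pod is) can ever be reached, none of them has everyone across, and every continuation just revisits them. So no valid plan exists.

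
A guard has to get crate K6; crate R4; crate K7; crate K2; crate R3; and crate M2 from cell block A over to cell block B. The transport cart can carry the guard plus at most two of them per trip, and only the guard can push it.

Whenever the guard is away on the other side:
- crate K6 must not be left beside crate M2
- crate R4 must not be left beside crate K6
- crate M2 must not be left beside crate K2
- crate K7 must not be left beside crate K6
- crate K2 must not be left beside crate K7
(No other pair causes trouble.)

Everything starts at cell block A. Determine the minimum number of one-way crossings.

7

Counting alone: the guard can take at most 2 across per trip to cell block B, so moving all 6 needs at least 3 loaded trips out, with a return between consecutive ones — at least 5 crossings.
The safety rule pushes this higher. Following every safe sequence of crossings, the most of the 6 that can be at cell block B as the transport cart arrives there on crossing 5 is 5 — never all 6.
So no plan with fewer than 7 crossings exists, and this one achieves 7:
1. Guard goes to cell block B with crate K2 and crate K6.
2. Guard goes back to cell block A alone.
3. Guard goes to cell block B with crate K7 and crate R4.
4. Guard goes back to cell block A with crate K2 and crate K6.
5. Guard goes to cell block B with crate M2 and crate R3.
6. Guard goes back to cell block A alone.
7. Guard goes to cell block B with crate K2 and crate K6.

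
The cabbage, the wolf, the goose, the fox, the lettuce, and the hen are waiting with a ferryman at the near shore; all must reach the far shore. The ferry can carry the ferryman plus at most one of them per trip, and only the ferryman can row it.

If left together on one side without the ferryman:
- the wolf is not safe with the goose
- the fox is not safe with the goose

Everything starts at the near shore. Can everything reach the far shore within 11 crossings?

No

Counting alone: the ferryman can take at most 1 across per trip to the far shore, so moving all 6 needs at least 6 loaded trips out, with a return between consecutive ones — at least 11 crossings.
The safety rule pushes this higher. Following every safe sequence of crossings, the most of the 6 that can be at the far shore as the ferry arrives there on crossing 11 is 5 — never all 6.
So the move cannot be finished within 11 crossings. (The shortest complete plan takes 13:)
1. Ferryman goes to the far shore with the goose.
2. Ferryman goes back to the near shore alone.
3. Ferryman goes to the far shore with the cabbage.
4. Ferryman goes back to the near shore alone.
5. Ferryman goes to the far shore with the wolf.
6. Ferryman goes back to the near shore with the goose.
7. Ferryman goes to the far shore with the fox.
8. Ferryman goes back to the near shore alone.
9. Ferryman goes to the far shore with the lettuce.
10. Ferryman goes back to the near shore alone.
11. Ferryman goes to the far shore with the hen.
12. Ferryman goes back to the near shore alone.
13. Ferryman goes to the far shore with the goose.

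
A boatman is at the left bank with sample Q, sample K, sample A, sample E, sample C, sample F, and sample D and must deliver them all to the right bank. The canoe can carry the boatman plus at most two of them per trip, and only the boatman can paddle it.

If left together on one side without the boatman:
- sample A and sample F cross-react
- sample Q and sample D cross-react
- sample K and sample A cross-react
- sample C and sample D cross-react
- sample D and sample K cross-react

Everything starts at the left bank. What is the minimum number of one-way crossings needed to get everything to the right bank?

Counting alone: the boatman can take at most 2 across per trip to the right bank, so moving all 7 needs at least 4 loaded trips out, with a return between consecutive ones — at least 7 crossings.
The safety rule pushes this higher. Following every safe sequence of crossings, the most of the 7 that can be at the right bank as the canoe arrives there on crossing 7 is 6 — never all 7.
So no plan with fewer than 9 crossings exists, and this one achieves 9:
1. Boatman goes to the right bank with sample A and sample D.
2. Boatman goes back to the left bank alone.
3. Boatman goes to the right bank with sample Q.
4. Boatman goes back to the left bank with sample D.
5. Boatman goes to the right bank with sample C and sample K.
6. Boatman goes back to the left bank with sample A.
7. Boatman goes to the right bank with sample E and sample F.
8. Boatman goes back to the left bank alone.
9. Boatman goes to the right bank with sample A and sample D.

9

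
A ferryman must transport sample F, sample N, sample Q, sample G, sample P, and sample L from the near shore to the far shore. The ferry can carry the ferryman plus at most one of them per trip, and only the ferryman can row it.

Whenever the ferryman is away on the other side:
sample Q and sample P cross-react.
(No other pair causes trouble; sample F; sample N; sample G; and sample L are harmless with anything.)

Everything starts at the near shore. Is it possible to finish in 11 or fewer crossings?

Yes

Yes — this plan uses 11 crossings (≤ 11):
1. Ferryman goes to the far shore with sample Q.
2. Ferryman goes back to the near shore alone.
3. Ferryman goes to the far shore with sample F.
4. Ferryman goes back to the near shore alone.
5. Ferryman goes to the far shore with sample N.
6. Ferryman goes back to the near shore alone.
7. Ferryman goes to the far shore with sample G.
8. Ferryman goes back to the near shore alone.
9. Ferryman goes to the far shore with sample L.
10. Ferryman goes back to the near shore alone.
11. Ferryman goes to the far shore with sample P.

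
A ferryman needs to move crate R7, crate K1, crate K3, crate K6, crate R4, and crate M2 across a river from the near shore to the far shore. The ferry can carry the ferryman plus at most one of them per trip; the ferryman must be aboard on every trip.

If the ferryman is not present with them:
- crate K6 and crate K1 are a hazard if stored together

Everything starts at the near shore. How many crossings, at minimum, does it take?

Counting alone: the ferryman can take at most 1 across per trip to the far shore, so moving all 6 needs at least 6 loaded trips out, with a return between consecutive ones — at least 11 crossings.
The plan below uses exactly 11 crossings, so it is optimal:
1. Ferryman goes to the far shore with crate K1.  [the near shore: crate K3, crate K6, crate M2, crate R4, crate R7 | the far shore: crate K1]
2. Ferryman goes back to the near shore alone.  [the near shore: crate K3, crate K6, crate M2, crate R4, crate R7 | the far shore: crate K1]
3. Ferryman goes to the far shore with crate R7.  [the near shore: crate K3, crate K6, crate M2, crate R4 | the far shore: crate K1, crate R7]
4. Ferryman goes back to the near shore alone.  [the near shore: crate K3, crate K6, crate M2, crate R4 | the far shore: crate K1, crate R7]
5. Ferryman goes to the far shore with crate K3.  [the near shore: crate K6, crate M2, crate R4 | the far shore: crate K1, crate K3, crate R7]
6. Ferryman goes back to the near shore alone.  [the near shore: crate K6, crate M2, crate R4 | the far shore: crate K1, crate K3, crate R7]
7. Ferryman goes to the far shore with crate R4.  [the near shore: crate K6, crate M2 | the far shore: crate K1, crate K3, crate R4, crate R7]
8. Ferryman goes back to the near shore alone.  [the near shore: crate K6, crate M2 | the far shore: crate K1, crate K3, crate R4, crate R7]
9. Ferryman goes to the far shore with crate M2.  [the near shore: crate K6 | the far shore: crate K1, crate K3, crate M2, crate R4, crate R7]
10. Ferryman goes back to the near shore alone.  [the near shore: crate K6 | the far shore: crate K1, crate K3, crate M2, crate R4, crate R7]
11. Ferryman goes to the far shore with crate K6.  [the near shore: — | the far shore: crate K1, crate K3, crate K6, crate M2, crate R4, crate R7]

11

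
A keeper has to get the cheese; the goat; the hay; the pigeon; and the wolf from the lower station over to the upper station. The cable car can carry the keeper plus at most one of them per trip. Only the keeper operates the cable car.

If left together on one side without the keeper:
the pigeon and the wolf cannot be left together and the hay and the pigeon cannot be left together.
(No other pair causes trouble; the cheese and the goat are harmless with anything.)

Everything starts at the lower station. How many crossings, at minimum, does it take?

11

Counting alone: the keeper can take at most 1 across per trip to the upper station, so moving all 5 needs at least 5 loaded trips out, with a return between consecutive ones — at least 9 crossings.
The safety rule pushes this higher. Following every safe sequence of crossings, the most of the 5 that can be at the upper station as the cable car arrives there on crossing 9 is 4 — never all 5.
So no plan with fewer than 11 crossings exists, and this one achieves 11:
1. Keeper goes to the upper station with the pigeon.  [the lower station: the cheese, the goat, the hay, the wolf | the upper station: the pigeon]
2. Keeper goes back to the lower station alone.  [the lower station: the cheese, the goat, the hay, the wolf | the upper station: the pigeon]
3. Keeper goes to the upper station with the cheese.  [the lower station: the goat, the hay, the wolf | the upper station: the cheese, the pigeon]
4. Keeper goes back to the lower station alone.  [the lower station: the goat, the hay, the wolf | the upper station: the cheese, the pigeon]
5. Keeper goes to the upper station with the goat.  [the lower station: the hay, the wolf | the upper station: the cheese, the goat, the pigeon]
6. Keeper goes back to the lower station alone.  [the lower station: the hay, the wolf | the upper station: the cheese, the goat, the pigeon]
7. Keeper goes to the upper station with the hay.  [the lower station: the wolf | the upper station: the cheese, the goat, the hay, the pigeon]
8. Keeper goes back to the lower station with the pigeon.  [the lower station: the pigeon, the wolf | the upper station: the cheese, the goat, the hay]
9. Keeper goes to the upper station with the wolf.  [the lower station: the pigeon | the upper station: the cheese, the goat, the hay, the wolf]
10. Keeper goes back to the lower station alone.  [the lower station: the pigeon | the upper station: the cheese, the goat, the hay, the wolf]
11. Keeper goes to the upper station with the pigeon.  [the lower station: — | the upper station: the cheese, the goat, the hay, the pigeon, the wolf]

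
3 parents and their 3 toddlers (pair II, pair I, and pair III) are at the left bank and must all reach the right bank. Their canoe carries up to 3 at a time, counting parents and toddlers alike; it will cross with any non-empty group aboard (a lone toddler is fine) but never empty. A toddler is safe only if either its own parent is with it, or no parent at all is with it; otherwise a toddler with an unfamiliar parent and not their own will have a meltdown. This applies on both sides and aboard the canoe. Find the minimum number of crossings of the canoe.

Counting alone: each trip to the right bank takes at most 3 across and each return brings at least 1 back, so after t trips out (and t−1 returns) at most 3t − (t−1) of the 6 are across; that first reaches 6 at t = 3, so at least 5 crossings are needed.
The plan below uses exactly 5 crossings, so it is optimal:
1. parent II and toddler II cross → the right bank.
2. parent II crosses ← the left bank.
3. parent I, parent II, and parent III cross → the right bank.
4. toddler II crosses ← the left bank.
5. toddler I, toddler II, and toddler III cross → the right bank.

5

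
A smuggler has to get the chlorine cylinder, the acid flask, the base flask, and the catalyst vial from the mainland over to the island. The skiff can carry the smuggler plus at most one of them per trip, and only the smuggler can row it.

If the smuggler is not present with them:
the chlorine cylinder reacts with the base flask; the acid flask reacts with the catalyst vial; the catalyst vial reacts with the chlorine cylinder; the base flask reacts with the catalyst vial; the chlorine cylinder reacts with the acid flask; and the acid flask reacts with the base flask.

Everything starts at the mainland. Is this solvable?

No

Whatever the first load, the items left behind include a forbidden pair without the smuggler. No opening move is safe, so no plan exists.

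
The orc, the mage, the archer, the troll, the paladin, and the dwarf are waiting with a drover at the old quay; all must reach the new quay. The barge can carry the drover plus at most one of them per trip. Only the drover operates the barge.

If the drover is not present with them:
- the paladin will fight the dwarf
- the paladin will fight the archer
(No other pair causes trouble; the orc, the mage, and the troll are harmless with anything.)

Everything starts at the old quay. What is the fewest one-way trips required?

13

Counting alone: the drover can take at most 1 across per trip to the new quay, so moving all 6 needs at least 6 loaded trips out, with a return between consecutive ones — at least 11 crossings.
The safety rule pushes this higher. Following every safe sequence of crossings, the most of the 6 that can be at the new quay as the barge arrives there on crossing 11 is 5 — never all 6.
So no plan with fewer than 13 crossings exists, and this one achieves 13:
1. Drover goes to the new quay with the paladin.
2. Drover goes back to the old quay alone.
3. Drover goes to the new quay with the orc.
4. Drover goes back to the old quay alone.
5. Drover goes to the new quay with the mage.
6. Drover goes back to the old quay alone.
7. Drover goes to the new quay with the archer.
8. Drover goes back to the old quay with the paladin.
9. Drover goes to the new quay with the dwarf.
10. Drover goes back to the old quay alone.
11. Drover goes to the new quay with the troll.
12. Drover goes back to the old quay alone.
13. Drover goes to the new quay with the paladin.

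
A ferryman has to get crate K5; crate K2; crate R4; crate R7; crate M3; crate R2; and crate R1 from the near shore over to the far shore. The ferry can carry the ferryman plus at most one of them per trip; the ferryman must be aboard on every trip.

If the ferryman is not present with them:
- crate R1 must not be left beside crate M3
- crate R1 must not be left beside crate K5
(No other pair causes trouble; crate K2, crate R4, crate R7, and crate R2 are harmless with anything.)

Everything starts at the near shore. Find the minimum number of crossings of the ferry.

15

Counting alone: the ferryman can take at most 1 across per trip to the far shore, so moving all 7 needs at least 7 loaded trips out, with a return between consecutive ones — at least 13 crossings.
The safety rule pushes this higher. Following every safe sequence of crossings, the most of the 7 that can be at the far shore as the ferry arrives there on crossing 13 is 6 — never all 7.
So no plan with fewer than 15 crossings exists, and this one achieves 15:
1. Ferryman goes to the far shore with crate R1.  [the near shore: crate K2, crate K5, crate M3, crate R2, crate R4, crate R7 | the far shore: crate R1]
2. Ferryman goes back to the near shore alone.  [the near shore: crate K2, crate K5, crate M3, crate R2, crate R4, crate R7 | the far shore: crate R1]
3. Ferryman goes to the far shore with crate K5.  [the near shore: crate K2, crate M3, crate R2, crate R4, crate R7 | the far shore: crate K5, crate R1]
4. Ferryman goes back to the near shore with crate R1.  [the near shore: crate K2, crate M3, crate R1, crate R2, crate R4, crate R7 | the far shore: crate K5]
5. Ferryman goes to the far shore with crate M3.  [the near shore: crate K2, crate R1, crate R2, crate R4, crate R7 | the far shore: crate K5, crate M3]
6. Ferryman goes back to the near shore alone.  [the near shore: crate K2, crate R1, crate R2, crate R4, crate R7 | the far shore: crate K5, crate M3]
7. Ferryman goes to the far shore with crate K2.  [the near shore: crate R1, crate R2, crate R4, crate R7 | the far shore: crate K2, crate K5, crate M3]
8. Ferryman goes back to the near shore alone.  [the near shore: crate R1, crate R2, crate R4, crate R7 | the far shore: crate K2, crate K5, crate M3]
9. Ferryman goes to the far shore with crate R4.  [the near shore: crate R1, crate R2, crate R7 | the far shore: crate K2, crate K5, crate M3, crate R4]
10. Ferryman goes back to the near shore alone.  [the near shore: crate R1, crate R2, crate R7 | the far shore: crate K2, crate K5, crate M3, crate R4]
11. Ferryman goes to the far shore with crate R7.  [the near shore: crate R1, crate R2 | the far shore: crate K2, crate K5, crate M3, crate R4, crate R7]
12. Ferryman goes back to the near shore alone.  [the near shore: crate R1, crate R2 | the far shore: crate K2, crate K5, crate M3, crate R4, crate R7]
13. Ferryman goes to the far shore with crate R2.  [the near shore: crate R1 | the far shore: crate K2, crate K5, crate M3, crate R2, crate R4, crate R7]
14. Ferryman goes back to the near shore alone.  [the near shore: crate R1 | the far shore: crate K2, crate K5, crate M3, crate R2, crate R4, crate R7]
15. Ferryman goes to the far shore with crate R1.  [the near shore: — | the far shore: crate K2, crate K5, crate M3, crate R1, crate R2, crate R4, crate R7]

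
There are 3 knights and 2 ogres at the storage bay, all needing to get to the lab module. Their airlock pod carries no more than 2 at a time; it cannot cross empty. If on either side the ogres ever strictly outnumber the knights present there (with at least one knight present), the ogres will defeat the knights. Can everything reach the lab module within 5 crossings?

Counting alone: each trip to the lab module takes at most 2 across and each return brings at least 1 back, so after t trips out (and t−1 returns) at most 2t − (t−1) of the 5 are across; that first reaches 5 at t = 4, so at least 7 crossings are needed.
Since 5 < 7, 5 crossings cannot be enough. (The shortest complete plan in fact takes 7:)
1. 2 ogres → the lab module.  (the storage bay: 3K 0O; the lab module: 0K 2O)
2. 1 ogre ← the storage bay.  (the storage bay: 3K 1O; the lab module: 0K 1O)
3. 2 knights → the lab module.  (the storage bay: 1K 1O; the lab module: 2K 1O)
4. 1 knight ← the storage bay.  (the storage bay: 2K 1O; the lab module: 1K 1O)
5. 1 knight and 1 ogre → the lab module.  (the storage bay: 1K 0O; the lab module: 2K 2O)
6. 1 ogre ← the storage bay.  (the storage bay: 1K 1O; the lab module: 2K 1O)
7. 1 knight and 1 ogre → the lab module.  (the storage bay: 0K 0O; the lab module: 3K 2O)

No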